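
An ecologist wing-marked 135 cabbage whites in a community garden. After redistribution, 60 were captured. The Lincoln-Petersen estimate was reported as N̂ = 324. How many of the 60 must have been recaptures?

From N = M·C/R: R = M·C / N = 135·60 / 324 = 8100 / 324 = 25.

R = 25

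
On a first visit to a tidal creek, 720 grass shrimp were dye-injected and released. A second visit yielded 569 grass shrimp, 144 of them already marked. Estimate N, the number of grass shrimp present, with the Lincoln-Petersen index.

Lincoln-Petersen assumes M/N = R/C, so N = M·C / R.
N = (720 × 569) / 144 = 409680 / 144 = 2845

N = 2845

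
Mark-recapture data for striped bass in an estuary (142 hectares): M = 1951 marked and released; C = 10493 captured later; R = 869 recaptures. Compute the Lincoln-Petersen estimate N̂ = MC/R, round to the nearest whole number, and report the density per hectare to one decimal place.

density ≈ 165.9 striped bass per hectare

N̂ = 1951·10493/869 = 20471843/869 ≈ 23557.9 → 23558
Density = N̂ / area = 23558 / 142 ≈ 165.90 → 165.9 per hectare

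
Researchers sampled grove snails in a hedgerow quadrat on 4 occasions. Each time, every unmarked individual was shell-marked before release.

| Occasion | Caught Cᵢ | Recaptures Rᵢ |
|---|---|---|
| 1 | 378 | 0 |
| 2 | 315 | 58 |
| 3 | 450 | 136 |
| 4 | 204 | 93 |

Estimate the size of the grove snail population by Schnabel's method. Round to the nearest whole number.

Marked at large before each occasion: Mᵢ = Σⱼ<ᵢ (Cⱼ − Rⱼ) → M1=0, M2=378, M3=635, M4=949
Σ MᵢCᵢ = 0·378 + 378·315 + 635·450 + 949·204 = 0 + 119070 + 285750 + 193596 = 598416
Σ Rᵢ = 0 + 58 + 136 + 93 = 287
N̂ = 598416 / 287 ≈ 2085.1 → 2085

N ≈ 2085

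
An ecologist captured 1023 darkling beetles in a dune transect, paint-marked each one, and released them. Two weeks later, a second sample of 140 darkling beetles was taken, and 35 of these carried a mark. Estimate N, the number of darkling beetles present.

If marked individuals mix randomly, R/C ≈ M/N, giving N ≈ M·C/R.
N = (1023 × 140) / 35 = 143220 / 35 = 4092

N = 4092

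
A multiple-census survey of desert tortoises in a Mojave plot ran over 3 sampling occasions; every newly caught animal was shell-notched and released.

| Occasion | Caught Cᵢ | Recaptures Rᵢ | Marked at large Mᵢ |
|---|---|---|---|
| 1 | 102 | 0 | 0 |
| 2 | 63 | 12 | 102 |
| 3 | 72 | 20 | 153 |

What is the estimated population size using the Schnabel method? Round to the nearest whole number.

Σ MᵢCᵢ = 0·102 + 102·63 + 153·72 = 0 + 6426 + 11016 = 17442
Σ Rᵢ = 0 + 12 + 20 = 32
N̂ = 17442 / 32 ≈ 545.1 → 545

N ≈ 545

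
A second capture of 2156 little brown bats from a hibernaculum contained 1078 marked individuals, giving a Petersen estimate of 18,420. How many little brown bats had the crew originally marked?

From N = M·C/R: M = N·R / C = 18420·1078 / 2156 = 19856760 / 2156 = 9210.

M = 9210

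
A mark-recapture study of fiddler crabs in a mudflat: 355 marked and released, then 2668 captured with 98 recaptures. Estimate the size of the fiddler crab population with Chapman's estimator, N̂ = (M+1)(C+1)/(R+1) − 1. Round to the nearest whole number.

N̂ = (355+1)(2668+1)/(98+1) − 1 = 356·2669/99 − 1
= 950164/99 − 1 ≈ 9597.6 − 1 ≈ 9596.6 → 9597

N ≈ 9597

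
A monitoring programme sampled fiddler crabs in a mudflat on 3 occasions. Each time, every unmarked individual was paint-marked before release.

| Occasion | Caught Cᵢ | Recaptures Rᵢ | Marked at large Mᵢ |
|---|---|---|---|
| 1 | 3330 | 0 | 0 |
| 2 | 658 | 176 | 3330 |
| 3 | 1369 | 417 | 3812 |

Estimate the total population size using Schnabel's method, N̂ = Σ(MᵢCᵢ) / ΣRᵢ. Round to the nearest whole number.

N ≈ 12,495

Σ MᵢCᵢ = 0·3330 + 3330·658 + 3812·1369 = 0 + 2191140 + 5218628 = 7409768
Σ Rᵢ = 0 + 176 + 417 = 593
N̂ = 7409768 / 593 ≈ 12495.4 → 12495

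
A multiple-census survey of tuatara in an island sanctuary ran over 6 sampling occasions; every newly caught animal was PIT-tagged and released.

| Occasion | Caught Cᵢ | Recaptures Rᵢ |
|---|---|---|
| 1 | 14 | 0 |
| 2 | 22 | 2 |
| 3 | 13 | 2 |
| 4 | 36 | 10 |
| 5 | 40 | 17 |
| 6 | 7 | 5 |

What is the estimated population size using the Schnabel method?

N = 163

Marked at large before each occasion: Mᵢ = Σⱼ<ᵢ (Cⱼ − Rⱼ) → M1=0, M2=14, M3=34, M4=45, M5=71, M6=94
Σ MᵢCᵢ = 0·14 + 14·22 + 34·13 + 45·36 + 71·40 + 94·7 = 0 + 308 + 442 + 1620 + 2840 + 658 = 5868
Σ Rᵢ = 0 + 2 + 2 + 10 + 17 + 5 = 36
N̂ = 5868 / 36 = 163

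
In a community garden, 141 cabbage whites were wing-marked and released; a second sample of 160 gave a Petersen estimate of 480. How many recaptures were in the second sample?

R = 47

From N = M·C/R: R = M·C / N = 141·160 / 480 = 22560 / 480 = 47.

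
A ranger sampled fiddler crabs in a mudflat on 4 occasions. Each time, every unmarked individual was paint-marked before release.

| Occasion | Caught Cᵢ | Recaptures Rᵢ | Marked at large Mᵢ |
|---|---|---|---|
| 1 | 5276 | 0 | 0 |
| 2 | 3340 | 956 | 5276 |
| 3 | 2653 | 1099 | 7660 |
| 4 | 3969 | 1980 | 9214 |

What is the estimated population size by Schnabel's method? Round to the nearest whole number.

Σ MᵢCᵢ = 0·5276 + 5276·3340 + 7660·2653 + 9214·3969 = 0 + 17621840 + 20321980 + 36570366 = 74514186
Σ Rᵢ = 0 + 956 + 1099 + 1980 = 4035
N̂ = 74514186 / 4035 ≈ 18467.0 → 18467

N ≈ 18,467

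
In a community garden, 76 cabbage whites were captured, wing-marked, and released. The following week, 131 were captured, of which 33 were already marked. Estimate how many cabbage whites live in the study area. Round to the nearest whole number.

Lincoln-Petersen assumes M/N = R/C, so N = M·C / R.
N = (76 × 131) / 33 = 9956 / 33 ≈ 301.7 → 302

N ≈ 302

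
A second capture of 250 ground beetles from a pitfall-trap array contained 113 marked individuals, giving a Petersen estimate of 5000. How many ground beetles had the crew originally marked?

M = 2260

From N = M·C/R: M = N·R / C = 5000·113 / 250 = 565000 / 250 = 2260.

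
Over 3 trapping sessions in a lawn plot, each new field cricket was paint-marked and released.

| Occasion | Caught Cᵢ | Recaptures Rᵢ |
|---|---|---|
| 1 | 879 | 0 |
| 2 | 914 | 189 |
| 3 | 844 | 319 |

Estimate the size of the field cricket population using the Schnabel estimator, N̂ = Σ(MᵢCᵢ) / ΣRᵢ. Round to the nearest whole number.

N ≈ 4246

Marked at large before each occasion: Mᵢ = Σⱼ<ᵢ (Cⱼ − Rⱼ) → M1=0, M2=879, M3=1604
Σ MᵢCᵢ = 0·879 + 879·914 + 1604·844 = 0 + 803406 + 1353776 = 2157182
Σ Rᵢ = 0 + 189 + 319 = 508
N̂ = 2157182 / 508 ≈ 4246.4 → 4246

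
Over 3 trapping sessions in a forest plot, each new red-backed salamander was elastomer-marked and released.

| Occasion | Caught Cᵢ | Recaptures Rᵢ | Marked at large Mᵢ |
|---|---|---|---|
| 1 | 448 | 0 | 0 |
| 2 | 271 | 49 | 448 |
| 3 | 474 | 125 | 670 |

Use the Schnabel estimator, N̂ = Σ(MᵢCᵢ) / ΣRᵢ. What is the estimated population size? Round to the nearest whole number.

Σ MᵢCᵢ = 0·448 + 448·271 + 670·474 = 0 + 121408 + 317580 = 438988
Σ Rᵢ = 0 + 49 + 125 = 174
N̂ = 438988 / 174 ≈ 2522.9 → 2523

N ≈ 2523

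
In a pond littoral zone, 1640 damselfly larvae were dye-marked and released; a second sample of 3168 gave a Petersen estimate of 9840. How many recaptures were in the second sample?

From N = M·C/R: R = M·C / N = 1640·3168 / 9840 = 5195520 / 9840 = 528.

R = 528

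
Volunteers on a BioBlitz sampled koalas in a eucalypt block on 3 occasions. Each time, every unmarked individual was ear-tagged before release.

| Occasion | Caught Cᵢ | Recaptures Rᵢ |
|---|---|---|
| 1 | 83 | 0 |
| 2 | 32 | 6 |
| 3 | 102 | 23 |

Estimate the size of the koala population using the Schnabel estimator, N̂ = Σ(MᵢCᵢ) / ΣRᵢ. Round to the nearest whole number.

N ≈ 475

Marked at large before each occasion: Mᵢ = Σⱼ<ᵢ (Cⱼ − Rⱼ) → M1=0, M2=83, M3=109
Σ MᵢCᵢ = 0·83 + 83·32 + 109·102 = 0 + 2656 + 11118 = 13774
Σ Rᵢ = 0 + 6 + 23 = 29
N̂ = 13774 / 29 ≈ 475.0 → 475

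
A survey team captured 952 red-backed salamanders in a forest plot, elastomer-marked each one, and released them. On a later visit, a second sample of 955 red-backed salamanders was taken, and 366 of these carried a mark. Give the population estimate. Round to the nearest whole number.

N ≈ 2484

N = (952 × 955) / 366 = 909160 / 366 ≈ 2484.0 → 2484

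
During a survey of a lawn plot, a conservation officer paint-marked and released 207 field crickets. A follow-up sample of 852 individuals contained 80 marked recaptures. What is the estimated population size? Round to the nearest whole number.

N ≈ 2205

N = (207 × 852) / 80 = 176364 / 80 ≈ 2204.6 → 2205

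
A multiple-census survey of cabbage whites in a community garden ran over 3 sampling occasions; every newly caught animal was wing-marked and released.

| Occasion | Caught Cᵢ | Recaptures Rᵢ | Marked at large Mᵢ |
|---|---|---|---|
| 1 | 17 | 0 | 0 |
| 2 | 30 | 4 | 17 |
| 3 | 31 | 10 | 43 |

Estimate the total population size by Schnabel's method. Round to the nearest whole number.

N ≈ 132

Σ MᵢCᵢ = 0·17 + 17·30 + 43·31 = 0 + 510 + 1333 = 1843
Σ Rᵢ = 0 + 4 + 10 = 14
N̂ = 1843 / 14 ≈ 131.6 → 132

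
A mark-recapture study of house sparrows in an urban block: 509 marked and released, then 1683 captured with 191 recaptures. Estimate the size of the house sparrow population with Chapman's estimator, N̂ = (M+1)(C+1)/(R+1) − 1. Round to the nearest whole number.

N ≈ 4472

N̂ = (509+1)(1683+1)/(191+1) − 1 = 510·1684/192 − 1
= 858840/192 − 1 ≈ 4473.1 − 1 ≈ 4472.1 → 4472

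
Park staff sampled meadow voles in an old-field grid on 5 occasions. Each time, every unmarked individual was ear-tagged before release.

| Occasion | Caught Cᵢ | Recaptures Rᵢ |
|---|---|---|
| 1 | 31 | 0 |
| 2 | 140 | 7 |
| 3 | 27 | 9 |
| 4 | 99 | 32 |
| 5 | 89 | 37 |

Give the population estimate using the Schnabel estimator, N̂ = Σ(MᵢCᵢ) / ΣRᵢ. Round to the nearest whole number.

Marked at large before each occasion: Mᵢ = Σⱼ<ᵢ (Cⱼ − Rⱼ) → M1=0, M2=31, M3=164, M4=182, M5=249
Σ MᵢCᵢ = 0·31 + 31·140 + 164·27 + 182·99 + 249·89 = 0 + 4340 + 4428 + 18018 + 22161 = 48947
Σ Rᵢ = 0 + 7 + 9 + 32 + 37 = 85
N̂ = 48947 / 85 ≈ 575.8 → 576

N ≈ 576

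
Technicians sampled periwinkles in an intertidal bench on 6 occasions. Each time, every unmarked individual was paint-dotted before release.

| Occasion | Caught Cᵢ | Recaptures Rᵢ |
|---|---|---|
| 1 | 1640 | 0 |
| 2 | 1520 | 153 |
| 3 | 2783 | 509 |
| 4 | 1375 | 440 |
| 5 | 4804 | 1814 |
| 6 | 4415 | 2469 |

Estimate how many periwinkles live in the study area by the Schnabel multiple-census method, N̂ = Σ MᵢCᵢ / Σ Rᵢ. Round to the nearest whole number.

Marked at large before each occasion: Mᵢ = Σⱼ<ᵢ (Cⱼ − Rⱼ) → M1=0, M2=1640, M3=3007, M4=5281, M5=6216, M6=9206
Σ MᵢCᵢ = 0·1640 + 1640·1520 + 3007·2783 + 5281·1375 + 6216·4804 + 9206·4415 = 0 + 2492800 + 8368481 + 7261375 + 29861664 + 40644490 = 88628810
Σ Rᵢ = 0 + 153 + 509 + 440 + 1814 + 2469 = 5385
N̂ = 88628810 / 5385 ≈ 16458.46 → 16458

N ≈ 16,458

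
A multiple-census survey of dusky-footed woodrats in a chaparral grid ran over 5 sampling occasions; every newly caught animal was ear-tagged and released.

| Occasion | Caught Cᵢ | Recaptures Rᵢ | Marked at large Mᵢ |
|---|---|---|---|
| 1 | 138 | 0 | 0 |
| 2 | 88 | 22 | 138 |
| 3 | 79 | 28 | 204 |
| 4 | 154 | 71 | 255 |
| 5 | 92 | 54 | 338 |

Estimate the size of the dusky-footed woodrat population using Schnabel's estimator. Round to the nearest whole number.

Σ MᵢCᵢ = 0·138 + 138·88 + 204·79 + 255·154 + 338·92 = 0 + 12144 + 16116 + 39270 + 31096 = 98626
Σ Rᵢ = 0 + 22 + 28 + 71 + 54 = 175
N̂ = 98626 / 175 ≈ 563.6 → 564

N ≈ 564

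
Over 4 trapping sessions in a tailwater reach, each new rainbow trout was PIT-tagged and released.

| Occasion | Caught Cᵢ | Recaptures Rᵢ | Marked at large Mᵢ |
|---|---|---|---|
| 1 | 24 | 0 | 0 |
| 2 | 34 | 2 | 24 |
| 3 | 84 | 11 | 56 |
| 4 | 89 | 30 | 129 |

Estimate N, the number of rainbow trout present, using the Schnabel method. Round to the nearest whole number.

N ≈ 395

Σ MᵢCᵢ = 0·24 + 24·34 + 56·84 + 129·89 = 0 + 816 + 4704 + 11481 = 17001
Σ Rᵢ = 0 + 2 + 11 + 30 = 43
N̂ = 17001 / 43 ≈ 395.4 → 395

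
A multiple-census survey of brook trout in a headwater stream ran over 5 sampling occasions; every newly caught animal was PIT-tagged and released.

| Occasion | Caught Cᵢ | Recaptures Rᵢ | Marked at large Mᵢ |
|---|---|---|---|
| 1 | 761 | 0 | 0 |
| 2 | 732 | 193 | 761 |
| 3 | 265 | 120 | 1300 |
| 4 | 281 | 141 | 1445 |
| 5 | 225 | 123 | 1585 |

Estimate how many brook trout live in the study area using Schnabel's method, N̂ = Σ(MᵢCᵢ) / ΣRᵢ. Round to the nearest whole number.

Σ MᵢCᵢ = 0·761 + 761·732 + 1300·265 + 1445·281 + 1585·225 = 0 + 557052 + 344500 + 406045 + 356625 = 1664222
Σ Rᵢ = 0 + 193 + 120 + 141 + 123 = 577
N̂ = 1664222 / 577 ≈ 2884.3 → 2884

N ≈ 2884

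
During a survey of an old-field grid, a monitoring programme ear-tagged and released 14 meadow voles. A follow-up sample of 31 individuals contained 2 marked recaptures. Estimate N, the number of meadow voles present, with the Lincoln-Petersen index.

N = (14 × 31) / 2 = 434 / 2 = 217

N = 217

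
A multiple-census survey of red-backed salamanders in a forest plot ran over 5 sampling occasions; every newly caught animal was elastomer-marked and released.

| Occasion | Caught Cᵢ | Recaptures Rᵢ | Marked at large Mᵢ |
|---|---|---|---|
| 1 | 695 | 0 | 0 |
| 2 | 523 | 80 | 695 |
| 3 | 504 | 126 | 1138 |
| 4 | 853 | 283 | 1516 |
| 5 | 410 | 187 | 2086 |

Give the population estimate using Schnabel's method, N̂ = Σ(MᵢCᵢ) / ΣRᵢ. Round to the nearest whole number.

N ≈ 4564

Σ MᵢCᵢ = 0·695 + 695·523 + 1138·504 + 1516·853 + 2086·410 = 0 + 363485 + 573552 + 1293148 + 855260 = 3085445
Σ Rᵢ = 0 + 80 + 126 + 283 + 187 = 676
N̂ = 3085445 / 676 ≈ 4564.3 → 4564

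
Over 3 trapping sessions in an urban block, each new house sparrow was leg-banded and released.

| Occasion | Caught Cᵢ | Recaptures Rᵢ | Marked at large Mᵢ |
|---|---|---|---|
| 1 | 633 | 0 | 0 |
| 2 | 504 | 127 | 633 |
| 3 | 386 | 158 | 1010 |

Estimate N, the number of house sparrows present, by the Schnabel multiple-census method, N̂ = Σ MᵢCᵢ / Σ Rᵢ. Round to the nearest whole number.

Σ MᵢCᵢ = 0·633 + 633·504 + 1010·386 = 0 + 319032 + 389860 = 708892
Σ Rᵢ = 0 + 127 + 158 = 285
N̂ = 708892 / 285 ≈ 2487.3 → 2487

N ≈ 2487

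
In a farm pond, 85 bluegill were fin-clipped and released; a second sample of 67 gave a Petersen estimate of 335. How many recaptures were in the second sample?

From N = M·C/R: R = M·C / N = 85·67 / 335 = 5695 / 335 = 17.

R = 17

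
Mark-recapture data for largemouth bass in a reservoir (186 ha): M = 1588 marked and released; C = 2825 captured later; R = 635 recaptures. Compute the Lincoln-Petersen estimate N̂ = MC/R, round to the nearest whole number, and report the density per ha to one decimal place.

density ≈ 38.0 largemouth bass per ha

N̂ = 1588·2825/635 = 4486100/635 ≈ 7064.7 → 7065
Density = N̂ / area = 7065 / 186 ≈ 37.98 → 38.0 per ha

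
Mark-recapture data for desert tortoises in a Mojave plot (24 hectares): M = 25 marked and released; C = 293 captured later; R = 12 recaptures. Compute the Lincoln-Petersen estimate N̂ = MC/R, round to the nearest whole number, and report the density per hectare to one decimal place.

density ≈ 25.4 desert tortoises per hectare

N̂ = 25·293/12 = 7325/12 ≈ 610.4 → 610
Density = N̂ / area = 610 / 24 ≈ 25.42 → 25.4 per hectare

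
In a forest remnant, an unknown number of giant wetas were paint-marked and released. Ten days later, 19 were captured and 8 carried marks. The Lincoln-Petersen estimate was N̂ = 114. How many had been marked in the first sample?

From N = M·C/R: M = N·R / C = 114·8 / 19 = 912 / 19 = 48.

M = 48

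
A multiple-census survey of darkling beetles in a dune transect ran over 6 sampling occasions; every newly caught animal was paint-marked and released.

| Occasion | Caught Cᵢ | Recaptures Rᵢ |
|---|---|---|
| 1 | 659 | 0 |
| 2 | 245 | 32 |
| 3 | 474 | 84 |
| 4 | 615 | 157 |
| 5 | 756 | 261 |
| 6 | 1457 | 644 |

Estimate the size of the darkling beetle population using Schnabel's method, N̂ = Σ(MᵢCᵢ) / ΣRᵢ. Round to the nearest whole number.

N ≈ 4990

Marked at large before each occasion: Mᵢ = Σⱼ<ᵢ (Cⱼ − Rⱼ) → M1=0, M2=659, M3=872, M4=1262, M5=1720, M6=2215
Σ MᵢCᵢ = 0·659 + 659·245 + 872·474 + 1262·615 + 1720·756 + 2215·1457 = 0 + 161455 + 413328 + 776130 + 1300320 + 3227255 = 5878488
Σ Rᵢ = 0 + 32 + 84 + 157 + 261 + 644 = 1178
N̂ = 5878488 / 1178 ≈ 4990.2 → 4990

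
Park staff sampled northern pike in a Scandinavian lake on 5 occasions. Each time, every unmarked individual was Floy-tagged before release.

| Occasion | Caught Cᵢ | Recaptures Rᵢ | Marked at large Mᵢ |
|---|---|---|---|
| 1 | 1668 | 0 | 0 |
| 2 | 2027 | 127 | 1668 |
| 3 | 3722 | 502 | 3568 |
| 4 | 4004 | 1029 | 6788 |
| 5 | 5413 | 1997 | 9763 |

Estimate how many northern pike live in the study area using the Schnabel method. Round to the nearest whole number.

N ≈ 26,453

Σ MᵢCᵢ = 0·1668 + 1668·2027 + 3568·3722 + 6788·4004 + 9763·5413 = 0 + 3381036 + 13280096 + 27179152 + 52847119 = 96687403
Σ Rᵢ = 0 + 127 + 502 + 1029 + 1997 = 3655
N̂ = 96687403 / 3655 ≈ 26453.46 → 26453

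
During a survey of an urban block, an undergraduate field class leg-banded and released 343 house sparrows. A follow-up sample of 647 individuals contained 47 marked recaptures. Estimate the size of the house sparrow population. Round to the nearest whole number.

N ≈ 4722

N = (343 × 647) / 47 = 221921 / 47 ≈ 4721.7 → 4722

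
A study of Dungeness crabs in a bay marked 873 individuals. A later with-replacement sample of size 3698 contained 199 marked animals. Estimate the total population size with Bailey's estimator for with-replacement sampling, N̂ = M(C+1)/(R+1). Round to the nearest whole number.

N ≈ 16,146

N̂ = 873·(3698+1)/(199+1) = 873·3699/200 = 3229227/200 ≈ 16146.1 → 16146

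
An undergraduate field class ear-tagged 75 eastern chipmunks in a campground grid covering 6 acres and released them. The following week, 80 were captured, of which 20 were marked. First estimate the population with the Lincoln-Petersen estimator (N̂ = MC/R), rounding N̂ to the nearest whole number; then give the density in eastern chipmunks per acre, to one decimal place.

N̂ = 75·80/20 = 6000/20 = 300
Density = N̂ / area = 300 / 6 = 50.0 per acre

density ≈ 50.0 eastern chipmunks per acre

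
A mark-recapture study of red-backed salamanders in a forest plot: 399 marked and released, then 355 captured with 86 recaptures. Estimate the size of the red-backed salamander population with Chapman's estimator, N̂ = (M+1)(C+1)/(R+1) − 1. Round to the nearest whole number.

N ≈ 1636

N̂ = (399+1)(355+1)/(86+1) − 1 = 400·356/87 − 1
= 142400/87 − 1 ≈ 1636.8 − 1 ≈ 1635.8 → 1636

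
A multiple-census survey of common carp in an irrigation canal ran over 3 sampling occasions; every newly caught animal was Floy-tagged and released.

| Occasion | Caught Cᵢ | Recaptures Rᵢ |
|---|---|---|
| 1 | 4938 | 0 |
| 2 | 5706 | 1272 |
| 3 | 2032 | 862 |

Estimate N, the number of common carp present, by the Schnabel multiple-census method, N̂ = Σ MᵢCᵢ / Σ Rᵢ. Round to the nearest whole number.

Marked at large before each occasion: Mᵢ = Σⱼ<ᵢ (Cⱼ − Rⱼ) → M1=0, M2=4938, M3=9372
Σ MᵢCᵢ = 0·4938 + 4938·5706 + 9372·2032 = 0 + 28176228 + 19043904 = 47220132
Σ Rᵢ = 0 + 1272 + 862 = 2134
N̂ = 47220132 / 2134 ≈ 22127.5 → 22128

N ≈ 22,128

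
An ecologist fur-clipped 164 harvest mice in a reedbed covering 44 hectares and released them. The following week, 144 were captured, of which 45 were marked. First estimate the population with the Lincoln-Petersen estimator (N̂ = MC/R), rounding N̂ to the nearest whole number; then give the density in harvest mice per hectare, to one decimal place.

density ≈ 11.9 harvest mice per hectare

N̂ = 164·144/45 = 23616/45 ≈ 524.8 → 525
Density = N̂ / area = 525 / 44 ≈ 11.93 → 11.9 per hectare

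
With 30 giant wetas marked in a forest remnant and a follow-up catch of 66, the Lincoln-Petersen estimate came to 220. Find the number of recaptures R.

R = 9

From N = M·C/R: R = M·C / N = 30·66 / 220 = 1980 / 220 = 9.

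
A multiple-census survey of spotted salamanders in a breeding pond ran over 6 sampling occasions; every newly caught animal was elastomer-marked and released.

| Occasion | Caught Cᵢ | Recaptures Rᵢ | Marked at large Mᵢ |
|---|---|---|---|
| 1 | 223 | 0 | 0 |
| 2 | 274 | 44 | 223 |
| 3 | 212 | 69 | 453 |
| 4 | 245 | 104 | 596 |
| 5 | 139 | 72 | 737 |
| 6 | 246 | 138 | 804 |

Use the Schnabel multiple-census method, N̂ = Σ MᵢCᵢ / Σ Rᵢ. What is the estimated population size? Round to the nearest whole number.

Σ MᵢCᵢ = 0·223 + 223·274 + 453·212 + 596·245 + 737·139 + 804·246 = 0 + 61102 + 96036 + 146020 + 102443 + 197784 = 603385
Σ Rᵢ = 0 + 44 + 69 + 104 + 72 + 138 = 427
N̂ = 603385 / 427 ≈ 1413.1 → 1413

N ≈ 1413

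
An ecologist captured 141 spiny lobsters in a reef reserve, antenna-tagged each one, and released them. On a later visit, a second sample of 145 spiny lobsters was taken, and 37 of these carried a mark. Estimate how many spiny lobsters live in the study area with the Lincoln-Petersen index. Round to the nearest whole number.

N ≈ 553

N = (141 × 145) / 37 = 20445 / 37 ≈ 552.6 → 553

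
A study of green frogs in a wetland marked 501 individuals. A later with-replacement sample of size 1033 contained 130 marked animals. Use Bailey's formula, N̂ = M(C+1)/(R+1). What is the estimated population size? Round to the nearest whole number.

N̂ = 501·(1033+1)/(130+1) = 501·1034/131 = 518034/131 ≈ 3954.46 → 3954

N ≈ 3954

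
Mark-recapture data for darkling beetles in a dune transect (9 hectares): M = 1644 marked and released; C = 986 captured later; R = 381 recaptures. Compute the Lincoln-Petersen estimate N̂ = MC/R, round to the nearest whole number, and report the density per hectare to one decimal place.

N̂ = 1644·986/381 = 1620984/381 ≈ 4254.6 → 4255
Density = N̂ / area = 4255 / 9 ≈ 472.78 → 472.8 per hectare

density ≈ 472.8 darkling beetles per hectare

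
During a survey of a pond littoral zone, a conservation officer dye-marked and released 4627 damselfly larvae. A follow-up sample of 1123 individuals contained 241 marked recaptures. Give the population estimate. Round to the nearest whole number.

N = (4627 × 1123) / 241 = 5196121 / 241 ≈ 21560.7 → 21561

N ≈ 21,561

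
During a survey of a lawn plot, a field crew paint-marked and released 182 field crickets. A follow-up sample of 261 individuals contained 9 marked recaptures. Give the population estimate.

N = 5278

The marked fraction in the recapture sample should equal the marked fraction in the population: 9/261 = 182/N.
N = (182 × 261) / 9 = 47502 / 9 = 5278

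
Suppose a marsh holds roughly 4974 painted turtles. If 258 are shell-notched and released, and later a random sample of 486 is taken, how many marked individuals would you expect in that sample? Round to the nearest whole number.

Expected recaptures E[R] = M·C / N.
E[R] = 258 × 486 / 4974 = 125388 / 4974 ≈ 25.2 → 25

expected recaptures ≈ 25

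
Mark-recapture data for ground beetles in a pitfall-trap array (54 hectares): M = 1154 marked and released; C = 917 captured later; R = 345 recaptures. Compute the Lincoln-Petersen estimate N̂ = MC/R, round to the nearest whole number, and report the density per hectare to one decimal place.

density ≈ 56.8 ground beetles per hectare

N̂ = 1154·917/345 = 1058218/345 ≈ 3067.3 → 3067
Density = N̂ / area = 3067 / 54 ≈ 56.80 → 56.8 per hectare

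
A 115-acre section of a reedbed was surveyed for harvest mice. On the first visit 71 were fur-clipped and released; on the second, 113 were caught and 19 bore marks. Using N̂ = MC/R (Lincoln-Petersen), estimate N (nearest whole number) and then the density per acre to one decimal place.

N̂ = 71·113/19 = 8023/19 ≈ 422.3 → 422
Density = N̂ / area = 422 / 115 ≈ 3.67 → 3.7 per acre

density ≈ 3.7 harvest mice per acre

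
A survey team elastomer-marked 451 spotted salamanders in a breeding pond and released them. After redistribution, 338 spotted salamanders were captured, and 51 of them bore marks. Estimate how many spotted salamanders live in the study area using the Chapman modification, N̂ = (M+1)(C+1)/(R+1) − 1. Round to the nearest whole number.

N ≈ 2946

N̂ = (451+1)(338+1)/(51+1) − 1 = 452·339/52 − 1
= 153228/52 − 1 ≈ 2946.7 − 1 ≈ 2945.7 → 2946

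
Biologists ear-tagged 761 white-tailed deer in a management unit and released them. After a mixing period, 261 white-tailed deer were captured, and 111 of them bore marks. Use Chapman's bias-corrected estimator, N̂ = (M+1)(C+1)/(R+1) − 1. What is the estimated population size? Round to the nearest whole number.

N̂ = (761+1)(261+1)/(111+1) − 1 = 762·262/112 − 1
= 199644/112 − 1 ≈ 1782.5 − 1 ≈ 1781.5 → 1782

N ≈ 1782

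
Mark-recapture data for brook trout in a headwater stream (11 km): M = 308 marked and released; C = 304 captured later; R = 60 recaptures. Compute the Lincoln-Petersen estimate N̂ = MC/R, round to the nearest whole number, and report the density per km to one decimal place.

N̂ = 308·304/60 = 93632/60 ≈ 1560.5 → 1561
Density = N̂ / area = 1561 / 11 ≈ 141.91 → 141.9 per km

density ≈ 141.9 brook trout per km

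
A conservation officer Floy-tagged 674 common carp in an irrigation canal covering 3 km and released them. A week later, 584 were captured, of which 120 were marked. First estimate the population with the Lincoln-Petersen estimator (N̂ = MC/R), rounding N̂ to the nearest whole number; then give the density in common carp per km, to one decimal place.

N̂ = 674·584/120 = 393616/120 ≈ 3280.1 → 3280
Density = N̂ / area = 3280 / 3 ≈ 1093.33 → 1093.3 per km

density ≈ 1093.3 common carp per km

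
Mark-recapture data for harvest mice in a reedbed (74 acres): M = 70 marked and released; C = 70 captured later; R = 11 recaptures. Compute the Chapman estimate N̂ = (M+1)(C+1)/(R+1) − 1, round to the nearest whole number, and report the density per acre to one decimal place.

N̂ = 71·71/12 − 1 = 5041/12 − 1 ≈ 419.1 → 419
Density = N̂ / area = 419 / 74 ≈ 5.66 → 5.7 per acre

density ≈ 5.7 harvest mice per acre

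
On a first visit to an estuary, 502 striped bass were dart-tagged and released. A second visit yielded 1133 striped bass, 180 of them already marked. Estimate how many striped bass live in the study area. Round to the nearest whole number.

The marked fraction in the recapture sample should equal the marked fraction in the population: 180/1133 = 502/N.
N = (502 × 1133) / 180 = 568766 / 180 ≈ 3159.8 → 3160

N ≈ 3160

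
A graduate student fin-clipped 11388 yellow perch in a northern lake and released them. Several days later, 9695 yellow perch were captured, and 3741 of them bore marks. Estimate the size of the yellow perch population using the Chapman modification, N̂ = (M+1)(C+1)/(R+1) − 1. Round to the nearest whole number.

N ≈ 29,509

N̂ = (11388+1)(9695+1)/(3741+1) − 1 = 11389·9696/3742 − 1
= 110427744/3742 − 1 ≈ 29510.4 − 1 ≈ 29509.4 → 29509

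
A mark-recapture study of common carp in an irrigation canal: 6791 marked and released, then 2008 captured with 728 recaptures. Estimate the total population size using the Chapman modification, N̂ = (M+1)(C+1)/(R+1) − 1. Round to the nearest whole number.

N̂ = (6791+1)(2008+1)/(728+1) − 1 = 6792·2009/729 − 1
= 13645128/729 − 1 ≈ 18717.6 − 1 ≈ 18716.6 → 18717

N ≈ 18,717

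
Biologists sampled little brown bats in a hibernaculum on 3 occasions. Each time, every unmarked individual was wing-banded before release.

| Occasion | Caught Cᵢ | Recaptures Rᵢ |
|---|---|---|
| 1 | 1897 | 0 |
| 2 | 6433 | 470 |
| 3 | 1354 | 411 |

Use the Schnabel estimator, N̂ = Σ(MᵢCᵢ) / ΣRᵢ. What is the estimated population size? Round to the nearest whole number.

Marked at large before each occasion: Mᵢ = Σⱼ<ᵢ (Cⱼ − Rⱼ) → M1=0, M2=1897, M3=7860
Σ MᵢCᵢ = 0·1897 + 1897·6433 + 7860·1354 = 0 + 12203401 + 10642440 = 22845841
Σ Rᵢ = 0 + 470 + 411 = 881
N̂ = 22845841 / 881 ≈ 25931.7 → 25932

N ≈ 25,932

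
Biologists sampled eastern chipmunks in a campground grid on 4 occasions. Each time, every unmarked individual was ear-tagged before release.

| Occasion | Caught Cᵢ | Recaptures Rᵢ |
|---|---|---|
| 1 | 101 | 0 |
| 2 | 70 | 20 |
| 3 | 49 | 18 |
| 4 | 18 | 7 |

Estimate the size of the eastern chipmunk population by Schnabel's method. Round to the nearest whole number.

N ≈ 394

Marked at large before each occasion: Mᵢ = Σⱼ<ᵢ (Cⱼ − Rⱼ) → M1=0, M2=101, M3=151, M4=182
Σ MᵢCᵢ = 0·101 + 101·70 + 151·49 + 182·18 = 0 + 7070 + 7399 + 3276 = 17745
Σ Rᵢ = 0 + 20 + 18 + 7 = 45
N̂ = 17745 / 45 ≈ 394.3 → 394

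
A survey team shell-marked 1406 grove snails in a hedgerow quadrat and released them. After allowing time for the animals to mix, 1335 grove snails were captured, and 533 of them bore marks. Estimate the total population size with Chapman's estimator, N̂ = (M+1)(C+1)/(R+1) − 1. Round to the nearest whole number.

N̂ = (1406+1)(1335+1)/(533+1) − 1 = 1407·1336/534 − 1
= 1879752/534 − 1 ≈ 3520.1 − 1 ≈ 3519.1 → 3519

N ≈ 3519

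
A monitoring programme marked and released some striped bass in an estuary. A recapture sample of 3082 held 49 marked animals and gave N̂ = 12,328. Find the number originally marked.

From N = M·C/R: M = N·R / C = 12328·49 / 3082 = 604072 / 3082 = 196.

M = 196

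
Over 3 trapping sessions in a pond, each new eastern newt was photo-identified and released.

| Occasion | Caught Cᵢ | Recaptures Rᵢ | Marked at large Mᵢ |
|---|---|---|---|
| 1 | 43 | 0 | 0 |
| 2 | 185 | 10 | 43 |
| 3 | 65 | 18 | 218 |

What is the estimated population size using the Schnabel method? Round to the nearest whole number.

Σ MᵢCᵢ = 0·43 + 43·185 + 218·65 = 0 + 7955 + 14170 = 22125
Σ Rᵢ = 0 + 10 + 18 = 28
N̂ = 22125 / 28 ≈ 790.2 → 790

N ≈ 790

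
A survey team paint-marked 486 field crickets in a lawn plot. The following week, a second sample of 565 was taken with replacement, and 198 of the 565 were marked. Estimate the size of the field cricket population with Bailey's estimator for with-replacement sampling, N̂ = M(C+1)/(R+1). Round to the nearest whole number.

N̂ = 486·(565+1)/(198+1) = 486·566/199 = 275076/199 ≈ 1382.3 → 1382

N ≈ 1382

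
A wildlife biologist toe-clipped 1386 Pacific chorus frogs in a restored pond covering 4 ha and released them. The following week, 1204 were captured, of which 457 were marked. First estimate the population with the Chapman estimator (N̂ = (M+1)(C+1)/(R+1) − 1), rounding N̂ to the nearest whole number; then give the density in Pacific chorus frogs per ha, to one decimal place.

N̂ = 1387·1205/458 − 1 = 1671335/458 − 1 ≈ 3648.2 → 3648
Density = N̂ / area = 3648 / 4 = 912.0 per ha

density ≈ 912.0 Pacific chorus frogs per ha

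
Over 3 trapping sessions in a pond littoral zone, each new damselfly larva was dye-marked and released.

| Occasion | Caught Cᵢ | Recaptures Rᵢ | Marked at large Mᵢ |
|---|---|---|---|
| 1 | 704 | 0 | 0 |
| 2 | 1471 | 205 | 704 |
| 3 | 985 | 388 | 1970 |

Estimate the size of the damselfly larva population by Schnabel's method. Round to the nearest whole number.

N ≈ 5019

Σ MᵢCᵢ = 0·704 + 704·1471 + 1970·985 = 0 + 1035584 + 1940450 = 2976034
Σ Rᵢ = 0 + 205 + 388 = 593
N̂ = 2976034 / 593 ≈ 5018.6 → 5019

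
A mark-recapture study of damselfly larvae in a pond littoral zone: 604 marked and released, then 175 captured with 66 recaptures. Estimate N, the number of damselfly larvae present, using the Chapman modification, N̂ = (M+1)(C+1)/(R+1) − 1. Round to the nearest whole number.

N̂ = (604+1)(175+1)/(66+1) − 1 = 605·176/67 − 1
= 106480/67 − 1 ≈ 1589.3 − 1 ≈ 1588.3 → 1588

N ≈ 1588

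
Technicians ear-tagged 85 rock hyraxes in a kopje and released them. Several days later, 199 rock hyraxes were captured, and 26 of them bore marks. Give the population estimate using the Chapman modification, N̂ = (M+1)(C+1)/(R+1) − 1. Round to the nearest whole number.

N̂ = (85+1)(199+1)/(26+1) − 1 = 86·200/27 − 1
= 17200/27 − 1 ≈ 637.0 − 1 ≈ 636.0 → 636

N ≈ 636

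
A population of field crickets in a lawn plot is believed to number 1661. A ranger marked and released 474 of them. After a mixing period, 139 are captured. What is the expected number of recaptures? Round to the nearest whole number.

Expected recaptures E[R] = M·C / N.
E[R] = 474 × 139 / 1661 = 65886 / 1661 ≈ 39.7 → 40

expected recaptures ≈ 40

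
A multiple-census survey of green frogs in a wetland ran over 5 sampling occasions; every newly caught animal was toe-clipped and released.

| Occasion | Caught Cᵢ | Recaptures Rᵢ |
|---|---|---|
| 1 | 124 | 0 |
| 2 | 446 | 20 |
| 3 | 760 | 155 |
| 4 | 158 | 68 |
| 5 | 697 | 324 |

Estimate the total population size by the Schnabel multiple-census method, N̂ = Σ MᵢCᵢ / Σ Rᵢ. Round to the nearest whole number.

N ≈ 2687

Marked at large before each occasion: Mᵢ = Σⱼ<ᵢ (Cⱼ − Rⱼ) → M1=0, M2=124, M3=550, M4=1155, M5=1245
Σ MᵢCᵢ = 0·124 + 124·446 + 550·760 + 1155·158 + 1245·697 = 0 + 55304 + 418000 + 182490 + 867765 = 1523559
Σ Rᵢ = 0 + 20 + 155 + 68 + 324 = 567
N̂ = 1523559 / 567 ≈ 2687.1 → 2687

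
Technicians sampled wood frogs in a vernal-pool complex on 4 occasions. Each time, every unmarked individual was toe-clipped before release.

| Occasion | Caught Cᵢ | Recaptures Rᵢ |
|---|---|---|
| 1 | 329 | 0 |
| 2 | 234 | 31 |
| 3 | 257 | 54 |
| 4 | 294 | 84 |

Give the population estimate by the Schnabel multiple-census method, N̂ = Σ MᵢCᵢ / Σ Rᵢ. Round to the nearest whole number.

N ≈ 2543

Marked at large before each occasion: Mᵢ = Σⱼ<ᵢ (Cⱼ − Rⱼ) → M1=0, M2=329, M3=532, M4=735
Σ MᵢCᵢ = 0·329 + 329·234 + 532·257 + 735·294 = 0 + 76986 + 136724 + 216090 = 429800
Σ Rᵢ = 0 + 31 + 54 + 84 = 169
N̂ = 429800 / 169 ≈ 2543.2 → 2543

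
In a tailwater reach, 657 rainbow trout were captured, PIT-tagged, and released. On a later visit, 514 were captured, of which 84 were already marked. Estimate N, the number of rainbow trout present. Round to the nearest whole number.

If marked individuals mix randomly, R/C ≈ M/N, giving N ≈ M·C/R.
N = (657 × 514) / 84 = 337698 / 84 ≈ 4020.2 → 4020

N ≈ 4020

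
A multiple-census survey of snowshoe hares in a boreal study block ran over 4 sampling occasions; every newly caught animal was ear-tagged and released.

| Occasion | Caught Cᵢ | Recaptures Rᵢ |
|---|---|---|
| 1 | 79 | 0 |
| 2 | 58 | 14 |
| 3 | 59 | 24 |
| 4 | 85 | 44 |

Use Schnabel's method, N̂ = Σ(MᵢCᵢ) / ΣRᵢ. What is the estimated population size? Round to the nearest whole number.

Marked at large before each occasion: Mᵢ = Σⱼ<ᵢ (Cⱼ − Rⱼ) → M1=0, M2=79, M3=123, M4=158
Σ MᵢCᵢ = 0·79 + 79·58 + 123·59 + 158·85 = 0 + 4582 + 7257 + 13430 = 25269
Σ Rᵢ = 0 + 14 + 24 + 44 = 82
N̂ = 25269 / 82 ≈ 308.2 → 308

N ≈ 308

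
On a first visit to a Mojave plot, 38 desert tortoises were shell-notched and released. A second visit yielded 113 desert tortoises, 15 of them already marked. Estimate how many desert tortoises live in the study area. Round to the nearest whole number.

The marked fraction in the recapture sample should equal the marked fraction in the population: 15/113 = 38/N.
N = (38 × 113) / 15 = 4294 / 15 ≈ 286.3 → 286

N ≈ 286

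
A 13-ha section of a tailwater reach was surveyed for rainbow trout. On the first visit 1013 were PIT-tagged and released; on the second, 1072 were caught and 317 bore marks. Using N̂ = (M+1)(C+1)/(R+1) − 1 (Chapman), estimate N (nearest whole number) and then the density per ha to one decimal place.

N̂ = 1014·1073/318 − 1 = 1088022/318 − 1 ≈ 3420.45 → 3420
Density = N̂ / area = 3420 / 13 ≈ 263.08 → 263.1 per ha

density ≈ 263.1 rainbow trout per ha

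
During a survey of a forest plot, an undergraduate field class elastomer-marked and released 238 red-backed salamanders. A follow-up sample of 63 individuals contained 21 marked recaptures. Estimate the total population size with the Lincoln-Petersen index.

N = (238 × 63) / 21 = 14994 / 21 = 714

N = 714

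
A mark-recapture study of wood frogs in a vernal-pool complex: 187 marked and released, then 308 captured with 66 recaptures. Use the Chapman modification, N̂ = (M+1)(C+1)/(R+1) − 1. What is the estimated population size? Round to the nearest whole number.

N ≈ 866

N̂ = (187+1)(308+1)/(66+1) − 1 = 188·309/67 − 1
= 58092/67 − 1 ≈ 867.0 − 1 ≈ 866.0 → 866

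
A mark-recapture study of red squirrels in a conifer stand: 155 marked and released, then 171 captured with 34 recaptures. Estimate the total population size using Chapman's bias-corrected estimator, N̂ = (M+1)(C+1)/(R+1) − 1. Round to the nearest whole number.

N̂ = (155+1)(171+1)/(34+1) − 1 = 156·172/35 − 1
= 26832/35 − 1 ≈ 766.6 − 1 ≈ 765.6 → 766

N ≈ 766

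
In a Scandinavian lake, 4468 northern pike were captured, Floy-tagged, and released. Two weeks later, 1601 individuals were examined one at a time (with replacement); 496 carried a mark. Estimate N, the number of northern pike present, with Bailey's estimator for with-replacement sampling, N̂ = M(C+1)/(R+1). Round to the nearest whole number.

N̂ = 4468·(1601+1)/(496+1) = 4468·1602/497 = 7157736/497 ≈ 14401.9 → 14402

N ≈ 14,402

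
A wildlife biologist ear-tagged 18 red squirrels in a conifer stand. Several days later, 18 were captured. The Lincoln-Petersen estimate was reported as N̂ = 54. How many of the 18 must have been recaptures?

R = 6

From N = M·C/R: R = M·C / N = 18·18 / 54 = 324 / 54 = 6.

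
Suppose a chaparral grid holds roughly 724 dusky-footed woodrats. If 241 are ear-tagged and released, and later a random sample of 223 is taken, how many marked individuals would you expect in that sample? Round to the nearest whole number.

expected recaptures ≈ 74

Expected recaptures E[R] = M·C / N.
E[R] = 241 × 223 / 724 = 53743 / 724 ≈ 74.2 → 74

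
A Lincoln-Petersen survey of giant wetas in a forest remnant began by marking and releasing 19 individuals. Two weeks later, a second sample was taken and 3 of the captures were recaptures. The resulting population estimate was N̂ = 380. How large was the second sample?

C = 60

From N = M·C/R: C = N·R / M = 380·3 / 19 = 1140 / 19 = 60.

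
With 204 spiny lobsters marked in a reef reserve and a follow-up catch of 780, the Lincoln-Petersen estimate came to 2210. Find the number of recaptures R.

R = 72

From N = M·C/R: R = M·C / N = 204·780 / 2210 = 159120 / 2210 = 72.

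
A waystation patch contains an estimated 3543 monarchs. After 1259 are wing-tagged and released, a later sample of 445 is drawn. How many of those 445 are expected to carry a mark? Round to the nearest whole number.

The marked fraction of the population is 1259/3543, so in a sample of 445 expect C·(M/N) marked.
E[R] = 1259 × 445 / 3543 = 560255 / 3543 ≈ 158.1 → 158

expected recaptures ≈ 158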